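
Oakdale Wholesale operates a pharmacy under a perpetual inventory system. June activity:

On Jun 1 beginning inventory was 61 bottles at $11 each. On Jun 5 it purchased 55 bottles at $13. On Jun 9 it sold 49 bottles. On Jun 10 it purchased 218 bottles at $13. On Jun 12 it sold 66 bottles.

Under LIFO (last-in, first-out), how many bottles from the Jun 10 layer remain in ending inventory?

Jun 9, 49 sold [LIFO — newest first]: 49 @ $13 = $637
Jun 12, 66 sold [LIFO — newest first]: 66 @ $13 = $858
Total COGS = $637 + $858 = $1,495
Ending inventory: 61 @ $11 + 6 @ $13 + 152 @ $13 = $2,725
Check: goods available $4,220 = COGS $1,495 + ending $2,725

152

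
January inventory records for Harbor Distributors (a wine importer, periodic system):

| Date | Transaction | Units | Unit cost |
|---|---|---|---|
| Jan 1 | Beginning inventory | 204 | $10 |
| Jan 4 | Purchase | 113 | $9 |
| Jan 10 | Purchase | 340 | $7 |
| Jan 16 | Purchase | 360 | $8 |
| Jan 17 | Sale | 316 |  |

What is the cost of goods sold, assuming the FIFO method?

COGS = $3,048

Jan 17, 316 sold [FIFO — oldest first]: 204 @ $10 + 112 @ $9 = $3,048
Ending inventory: 1 @ $9 + 340 @ $7 + 360 @ $8 = $5,269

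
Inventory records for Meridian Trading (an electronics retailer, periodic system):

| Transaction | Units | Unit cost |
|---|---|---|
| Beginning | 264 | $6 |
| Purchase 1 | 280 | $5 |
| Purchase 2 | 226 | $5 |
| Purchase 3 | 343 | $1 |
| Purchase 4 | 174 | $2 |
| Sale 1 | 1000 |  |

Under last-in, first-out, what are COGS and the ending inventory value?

Sale 1 (1000) [LIFO — newest first]: 174 @ $2 + 343 @ $1 + 226 @ $5 + 257 @ $5 = $3,106
Ending inventory: 264 @ $6 + 23 @ $5 = $1,699

COGS = $3,106; ending inventory = $1,699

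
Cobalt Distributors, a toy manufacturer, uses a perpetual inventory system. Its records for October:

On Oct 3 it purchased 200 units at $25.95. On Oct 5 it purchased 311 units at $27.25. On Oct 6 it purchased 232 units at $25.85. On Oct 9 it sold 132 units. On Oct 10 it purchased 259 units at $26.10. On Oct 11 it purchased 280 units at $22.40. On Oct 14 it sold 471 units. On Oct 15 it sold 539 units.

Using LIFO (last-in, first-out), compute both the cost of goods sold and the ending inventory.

Oct 9, 132 sold [LIFO — newest first]: 132 @ $25.85 = $3,412.20
Oct 14, 471 sold [LIFO — newest first]: 280 @ $22.40 + 191 @ $26.10 = $11,257.10
Oct 15, 539 sold [LIFO — newest first]: 68 @ $26.10 + 100 @ $25.85 + 311 @ $27.25 + 60 @ $25.95 = $14,391.55
Total COGS = $3,412.20 + $11,257.10 + $14,391.55 = $29,060.85
Ending inventory: 140 @ $25.95 = $3,633.00

COGS = $29,060.85; ending inventory = $3,633.00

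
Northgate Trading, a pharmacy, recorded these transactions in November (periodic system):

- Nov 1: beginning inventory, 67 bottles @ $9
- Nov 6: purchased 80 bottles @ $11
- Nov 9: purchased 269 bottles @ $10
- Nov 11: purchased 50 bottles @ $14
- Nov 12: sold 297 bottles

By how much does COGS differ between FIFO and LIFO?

FIFO COGS: 67 @ $9 + 80 @ $11 + 150 @ $10 = $2,983
LIFO COGS: 50 @ $14 + 247 @ $10 = $3,170
Difference = |$2,983 − $3,170| = $187

$187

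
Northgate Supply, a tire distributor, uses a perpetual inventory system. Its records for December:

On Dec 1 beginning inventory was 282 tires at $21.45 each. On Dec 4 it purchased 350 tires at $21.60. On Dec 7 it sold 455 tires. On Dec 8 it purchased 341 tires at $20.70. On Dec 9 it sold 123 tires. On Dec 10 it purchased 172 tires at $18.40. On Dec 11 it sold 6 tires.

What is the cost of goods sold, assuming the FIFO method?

Dec 7, 455 sold [FIFO — oldest first]: 282 @ $21.45 + 173 @ $21.60 = $9,785.70
Dec 9, 123 sold [FIFO — oldest first]: 123 @ $21.60 = $2,656.80
Dec 11, 6 sold [FIFO — oldest first]: 6 @ $21.60 = $129.60
Total COGS = $9,785.70 + $2,656.80 + $129.60 = $12,572.10
Ending inventory: 48 @ $21.60 + 341 @ $20.70 + 172 @ $18.40 = $11,260.30

COGS = $12,572.10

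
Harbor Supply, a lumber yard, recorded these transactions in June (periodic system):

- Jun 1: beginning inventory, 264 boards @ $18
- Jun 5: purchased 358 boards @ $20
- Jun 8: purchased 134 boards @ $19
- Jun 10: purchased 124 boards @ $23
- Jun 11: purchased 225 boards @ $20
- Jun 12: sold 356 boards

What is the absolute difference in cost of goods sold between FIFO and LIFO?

FIFO COGS: 264 @ $18 + 92 @ $20 = $6,592
LIFO COGS: 225 @ $20 + 124 @ $23 + 7 @ $19 = $7,485
Difference = |$6,592 − $7,485| = $893

$893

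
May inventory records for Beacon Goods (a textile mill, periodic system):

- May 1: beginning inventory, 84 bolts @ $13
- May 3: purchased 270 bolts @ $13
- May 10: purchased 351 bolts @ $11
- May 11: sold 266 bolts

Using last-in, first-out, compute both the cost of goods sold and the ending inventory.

May 11, 266 sold [LIFO — newest first]: 266 @ $11 = $2,926
Ending inventory: 84 @ $13 + 270 @ $13 + 85 @ $11 = $5,537
Check: goods available $8,463 = COGS $2,926 + ending $5,537

COGS = $2,926; ending inventory = $5,537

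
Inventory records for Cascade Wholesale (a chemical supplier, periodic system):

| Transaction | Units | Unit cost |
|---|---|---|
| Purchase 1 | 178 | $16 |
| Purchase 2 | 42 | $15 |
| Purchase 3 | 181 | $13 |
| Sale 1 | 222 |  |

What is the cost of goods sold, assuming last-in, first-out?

COGS = $2,968

Sale 1 (222) [LIFO — newest first]: 181 @ $13 + 41 @ $15 = $2,968
Ending inventory: 178 @ $16 + 1 @ $15 = $2,863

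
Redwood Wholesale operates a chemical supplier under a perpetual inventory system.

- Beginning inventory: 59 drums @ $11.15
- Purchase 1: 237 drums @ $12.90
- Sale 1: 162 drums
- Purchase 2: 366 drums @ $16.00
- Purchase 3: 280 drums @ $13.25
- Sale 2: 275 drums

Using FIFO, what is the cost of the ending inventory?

Sale 1 (162) [FIFO — oldest first]: 59 @ $11.15 + 103 @ $12.90 = $1,986.55
Sale 2 (275) [FIFO — oldest first]: 134 @ $12.90 + 141 @ $16.00 = $3,984.60
Total COGS = $1,986.55 + $3,984.60 = $5,971.15
Ending inventory: 225 @ $16.00 + 280 @ $13.25 = $7,310.00

Ending inventory = $7,310.00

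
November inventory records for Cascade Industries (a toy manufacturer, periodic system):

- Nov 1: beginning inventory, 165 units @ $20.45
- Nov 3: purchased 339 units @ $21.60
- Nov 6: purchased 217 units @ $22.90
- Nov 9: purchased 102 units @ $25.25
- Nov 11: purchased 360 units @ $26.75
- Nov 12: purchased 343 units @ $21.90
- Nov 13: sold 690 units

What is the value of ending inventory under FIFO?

Ending inventory = $20,427.10

Nov 13, 690 sold [FIFO — oldest first]: 165 @ $20.45 + 339 @ $21.60 + 186 @ $22.90 = $14,956.05
Ending inventory: 31 @ $22.90 + 102 @ $25.25 + 360 @ $26.75 + 343 @ $21.90 = $20,427.10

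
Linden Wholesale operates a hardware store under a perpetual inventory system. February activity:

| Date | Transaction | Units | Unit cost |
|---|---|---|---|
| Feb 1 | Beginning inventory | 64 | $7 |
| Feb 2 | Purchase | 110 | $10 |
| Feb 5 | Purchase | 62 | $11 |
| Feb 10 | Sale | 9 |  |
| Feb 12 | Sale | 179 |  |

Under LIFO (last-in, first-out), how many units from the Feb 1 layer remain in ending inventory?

48

Feb 10, 9 sold [LIFO — newest first]: 9 @ $11 = $99
Feb 12, 179 sold [LIFO — newest first]: 53 @ $11 + 110 @ $10 + 16 @ $7 = $1,795
Total COGS = $99 + $1,795 = $1,894
Ending inventory: 48 @ $7 = $336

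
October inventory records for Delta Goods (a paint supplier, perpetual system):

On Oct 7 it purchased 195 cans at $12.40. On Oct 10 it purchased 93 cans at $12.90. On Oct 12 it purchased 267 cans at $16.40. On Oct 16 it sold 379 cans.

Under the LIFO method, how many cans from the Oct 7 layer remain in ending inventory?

Oct 16, 379 sold [LIFO — newest first]: 267 @ $16.40 + 93 @ $12.90 + 19 @ $12.40 = $5,814.10
Ending inventory: 176 @ $12.40 = $2,182.40
Check: goods available $7,996.50 = COGS $5,814.10 + ending $2,182.40

176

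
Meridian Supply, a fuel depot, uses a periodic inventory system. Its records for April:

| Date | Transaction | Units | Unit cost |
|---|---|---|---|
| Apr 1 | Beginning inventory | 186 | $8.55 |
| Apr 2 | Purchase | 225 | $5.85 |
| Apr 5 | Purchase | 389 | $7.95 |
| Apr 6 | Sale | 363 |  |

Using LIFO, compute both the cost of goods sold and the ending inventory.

COGS = $2,885.85; ending inventory = $3,113.25

Apr 6, 363 sold [LIFO — newest first]: 363 @ $7.95 = $2,885.85
Ending inventory: 186 @ $8.55 + 225 @ $5.85 + 26 @ $7.95 = $3,113.25
Check: goods available $5,999.10 = COGS $2,885.85 + ending $3,113.25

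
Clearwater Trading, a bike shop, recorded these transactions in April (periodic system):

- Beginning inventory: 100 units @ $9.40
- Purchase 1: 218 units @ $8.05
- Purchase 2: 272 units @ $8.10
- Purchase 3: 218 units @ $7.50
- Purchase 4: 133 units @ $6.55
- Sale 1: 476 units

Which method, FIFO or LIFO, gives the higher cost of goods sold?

FIFO

FIFO COGS: 100 @ $9.40 + 218 @ $8.05 + 158 @ $8.10 = $3,974.70
LIFO COGS: 133 @ $6.55 + 218 @ $7.50 + 125 @ $8.10 = $3,518.65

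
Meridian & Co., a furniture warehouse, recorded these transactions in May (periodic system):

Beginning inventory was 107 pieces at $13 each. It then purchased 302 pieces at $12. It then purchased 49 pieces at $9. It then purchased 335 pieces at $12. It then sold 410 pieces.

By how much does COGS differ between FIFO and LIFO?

FIFO COGS: 107 @ $13 + 302 @ $12 + 1 @ $9 = $5,024
LIFO COGS: 335 @ $12 + 49 @ $9 + 26 @ $12 = $4,773
Difference = |$5,024 − $4,773| = $251

$251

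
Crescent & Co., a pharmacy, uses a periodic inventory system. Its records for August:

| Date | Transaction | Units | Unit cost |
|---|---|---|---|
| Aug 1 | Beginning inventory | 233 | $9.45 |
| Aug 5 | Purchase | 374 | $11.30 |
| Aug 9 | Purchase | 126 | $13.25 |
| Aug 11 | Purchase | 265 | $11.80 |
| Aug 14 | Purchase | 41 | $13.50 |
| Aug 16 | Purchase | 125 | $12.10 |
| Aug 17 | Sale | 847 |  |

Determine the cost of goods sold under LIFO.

Aug 17, 847 sold [LIFO — newest first]: 125 @ $12.10 + 41 @ $13.50 + 265 @ $11.80 + 126 @ $13.25 + 290 @ $11.30 = $10,139.50
Ending inventory: 233 @ $9.45 + 84 @ $11.30 = $3,151.05

COGS = $10,139.50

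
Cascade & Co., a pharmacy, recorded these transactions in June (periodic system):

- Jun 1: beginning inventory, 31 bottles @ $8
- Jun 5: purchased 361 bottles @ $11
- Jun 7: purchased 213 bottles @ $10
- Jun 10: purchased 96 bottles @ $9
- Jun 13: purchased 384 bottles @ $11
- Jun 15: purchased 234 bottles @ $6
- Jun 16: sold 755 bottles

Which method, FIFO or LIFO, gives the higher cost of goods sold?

FIFO COGS: 31 @ $8 + 361 @ $11 + 213 @ $10 + 96 @ $9 + 54 @ $11 = $7,807
LIFO COGS: 234 @ $6 + 384 @ $11 + 96 @ $9 + 41 @ $10 = $6,902

FIFO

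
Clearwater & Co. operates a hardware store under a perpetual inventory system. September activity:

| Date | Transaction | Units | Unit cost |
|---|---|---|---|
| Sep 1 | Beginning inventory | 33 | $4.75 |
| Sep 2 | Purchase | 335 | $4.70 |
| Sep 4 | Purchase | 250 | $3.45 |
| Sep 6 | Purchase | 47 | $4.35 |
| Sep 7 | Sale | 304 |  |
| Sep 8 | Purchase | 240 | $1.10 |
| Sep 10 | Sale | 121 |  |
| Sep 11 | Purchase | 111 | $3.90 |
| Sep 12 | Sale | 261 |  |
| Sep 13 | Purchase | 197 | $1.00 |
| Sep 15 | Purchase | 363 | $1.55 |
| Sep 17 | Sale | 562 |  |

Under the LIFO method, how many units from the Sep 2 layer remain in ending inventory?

Sep 7, 304 sold [LIFO — newest first]: 47 @ $4.35 + 250 @ $3.45 + 7 @ $4.70 = $1,099.85
Sep 10, 121 sold [LIFO — newest first]: 121 @ $1.10 = $133.10
Sep 12, 261 sold [LIFO — newest first]: 111 @ $3.90 + 119 @ $1.10 + 31 @ $4.70 = $709.50
Sep 17, 562 sold [LIFO — newest first]: 363 @ $1.55 + 197 @ $1.00 + 2 @ $4.70 = $769.05
Total COGS = $1,099.85 + $133.10 + $709.50 + $769.05 = $2,711.50
Ending inventory: 33 @ $4.75 + 295 @ $4.70 = $1,543.25

295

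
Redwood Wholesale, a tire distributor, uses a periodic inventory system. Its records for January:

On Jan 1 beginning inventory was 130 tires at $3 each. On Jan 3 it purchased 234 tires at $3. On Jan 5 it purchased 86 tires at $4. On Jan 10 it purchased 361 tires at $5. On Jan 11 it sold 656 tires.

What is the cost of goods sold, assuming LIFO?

Jan 11, 656 sold [LIFO — newest first]: 361 @ $5 + 86 @ $4 + 209 @ $3 = $2,776
Ending inventory: 130 @ $3 + 25 @ $3 = $465

COGS = $2,776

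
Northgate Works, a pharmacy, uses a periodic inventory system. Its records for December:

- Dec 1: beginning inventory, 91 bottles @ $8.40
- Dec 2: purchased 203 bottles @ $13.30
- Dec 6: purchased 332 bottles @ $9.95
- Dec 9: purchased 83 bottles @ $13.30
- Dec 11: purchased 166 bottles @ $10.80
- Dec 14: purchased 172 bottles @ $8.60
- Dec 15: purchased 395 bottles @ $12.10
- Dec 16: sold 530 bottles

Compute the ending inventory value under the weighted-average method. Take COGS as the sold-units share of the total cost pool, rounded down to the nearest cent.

Ending inventory = $10,070.65

Dec 16, sell 530: 530/1442 × $15,923.10 → $5,852.45
Ending inventory (cost pool remaining) = $10,070.65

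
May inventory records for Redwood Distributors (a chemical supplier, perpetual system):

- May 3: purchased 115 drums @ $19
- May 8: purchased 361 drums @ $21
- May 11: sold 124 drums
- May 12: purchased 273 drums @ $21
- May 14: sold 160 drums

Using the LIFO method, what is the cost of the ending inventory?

May 11, 124 sold [LIFO — newest first]: 124 @ $21 = $2,604
May 14, 160 sold [LIFO — newest first]: 160 @ $21 = $3,360
Total COGS = $2,604 + $3,360 = $5,964
Ending inventory: 115 @ $19 + 237 @ $21 + 113 @ $21 = $9,535

Ending inventory = $9,535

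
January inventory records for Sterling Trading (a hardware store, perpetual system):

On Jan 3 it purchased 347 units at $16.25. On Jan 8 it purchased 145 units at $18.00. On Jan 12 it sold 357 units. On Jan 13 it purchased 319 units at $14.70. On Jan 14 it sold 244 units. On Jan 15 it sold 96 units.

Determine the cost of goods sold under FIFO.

Jan 12, 357 sold [FIFO — oldest first]: 347 @ $16.25 + 10 @ $18.00 = $5,818.75
Jan 14, 244 sold [FIFO — oldest first]: 135 @ $18.00 + 109 @ $14.70 = $4,032.30
Jan 15, 96 sold [FIFO — oldest first]: 96 @ $14.70 = $1,411.20
Total COGS = $5,818.75 + $4,032.30 + $1,411.20 = $11,262.25
Ending inventory: 114 @ $14.70 = $1,675.80

COGS = $11,262.25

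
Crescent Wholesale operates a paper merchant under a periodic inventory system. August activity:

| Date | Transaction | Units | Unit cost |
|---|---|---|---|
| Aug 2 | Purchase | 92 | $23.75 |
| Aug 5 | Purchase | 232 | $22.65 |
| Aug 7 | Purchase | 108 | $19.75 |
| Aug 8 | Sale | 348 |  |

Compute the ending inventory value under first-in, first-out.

Ending inventory = $1,659.00

Aug 8, 348 sold [FIFO — oldest first]: 92 @ $23.75 + 232 @ $22.65 + 24 @ $19.75 = $7,913.80
Ending inventory: 84 @ $19.75 = $1,659.00
Check: goods available $9,572.80 = COGS $7,913.80 + ending $1,659.00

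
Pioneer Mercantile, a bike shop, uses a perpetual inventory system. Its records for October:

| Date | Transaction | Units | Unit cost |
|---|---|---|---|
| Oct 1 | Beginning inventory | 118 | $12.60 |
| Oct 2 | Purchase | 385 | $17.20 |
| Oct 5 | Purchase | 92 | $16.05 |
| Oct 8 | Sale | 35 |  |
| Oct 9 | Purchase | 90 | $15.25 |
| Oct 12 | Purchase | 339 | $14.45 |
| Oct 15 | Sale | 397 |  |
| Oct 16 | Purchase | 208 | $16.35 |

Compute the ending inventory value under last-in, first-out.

Ending inventory = $12,912.45

Oct 8, 35 sold [LIFO — newest first]: 35 @ $16.05 = $561.75
Oct 15, 397 sold [LIFO — newest first]: 339 @ $14.45 + 58 @ $15.25 = $5,783.05
Total COGS = $561.75 + $5,783.05 = $6,344.80
Ending inventory: 118 @ $12.60 + 385 @ $17.20 + 57 @ $16.05 + 32 @ $15.25 + 208 @ $16.35 = $12,912.45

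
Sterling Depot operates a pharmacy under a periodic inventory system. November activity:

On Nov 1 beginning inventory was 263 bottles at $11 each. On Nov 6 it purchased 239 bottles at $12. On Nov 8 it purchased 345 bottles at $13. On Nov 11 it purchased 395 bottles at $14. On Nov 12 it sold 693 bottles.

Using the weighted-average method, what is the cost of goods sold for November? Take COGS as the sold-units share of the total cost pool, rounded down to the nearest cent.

Nov 12, sell 693: 693/1242 × $15,776.00 → $8,802.55
Ending inventory (cost pool remaining) = $6,973.45
Check: goods available $15,776.00 = COGS $8,802.55 + ending $6,973.45

COGS = $8,802.55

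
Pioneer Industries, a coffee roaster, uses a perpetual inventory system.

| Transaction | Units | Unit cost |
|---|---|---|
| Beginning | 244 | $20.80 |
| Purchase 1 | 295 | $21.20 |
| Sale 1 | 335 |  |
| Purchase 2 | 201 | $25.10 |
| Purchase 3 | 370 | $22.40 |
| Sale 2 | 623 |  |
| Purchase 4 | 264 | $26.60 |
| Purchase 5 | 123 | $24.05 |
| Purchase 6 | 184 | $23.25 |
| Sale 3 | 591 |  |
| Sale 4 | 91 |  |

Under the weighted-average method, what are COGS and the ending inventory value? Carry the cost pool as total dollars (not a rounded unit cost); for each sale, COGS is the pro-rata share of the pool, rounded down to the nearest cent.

After Beginning: 244 on hand, pool $5,075.20 (≈ $20.8000 each)
After Purchase 1: 539 on hand, pool $11,329.20 (≈ $21.0189 each)
Sale 1, sell 335: 335/539 × $11,329.20 → $7,041.33
After Purchase 2: 405 on hand, pool $9,332.97 (≈ $23.0444 each)
After Purchase 3: 775 on hand, pool $17,620.97 (≈ $22.7367 each)
Sale 2, sell 623: 623/775 × $17,620.97 → $14,164.98
After Purchase 4: 416 on hand, pool $10,478.39 (≈ $25.1884 each)
After Purchase 5: 539 on hand, pool $13,436.54 (≈ $24.9286 each)
After Purchase 6: 723 on hand, pool $17,714.54 (≈ $24.5014 each)
Sale 3, sell 591: 591/723 × $17,714.54 → $14,480.35
Sale 4, sell 91: 91/132 × $3,234.19 → $2,229.63
Total COGS = $7,041.33 + $14,164.98 + $14,480.35 + $2,229.63 = $37,916.29
Ending inventory (cost pool remaining) = $1,004.56
Check: goods available $38,920.85 = COGS $37,916.29 + ending $1,004.56

COGS = $37,916.29; ending inventory = $1,004.56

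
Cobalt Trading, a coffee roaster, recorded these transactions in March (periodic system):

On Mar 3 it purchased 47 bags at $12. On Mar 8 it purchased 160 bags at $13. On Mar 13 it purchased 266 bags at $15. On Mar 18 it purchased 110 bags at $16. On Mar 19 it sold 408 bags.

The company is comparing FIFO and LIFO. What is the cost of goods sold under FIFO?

FIFO COGS: 47 @ $12 + 160 @ $13 + 201 @ $15 = $5,659
LIFO COGS: 110 @ $16 + 266 @ $15 + 32 @ $13 = $6,166

COGS = $5,659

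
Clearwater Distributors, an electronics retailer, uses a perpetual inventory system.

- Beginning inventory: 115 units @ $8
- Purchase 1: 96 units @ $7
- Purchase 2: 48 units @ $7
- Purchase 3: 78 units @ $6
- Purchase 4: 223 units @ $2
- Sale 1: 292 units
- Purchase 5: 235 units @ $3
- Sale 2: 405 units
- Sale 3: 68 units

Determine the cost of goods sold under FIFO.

COGS = $3,457

Sale 1 (292) [FIFO — oldest first]: 115 @ $8 + 96 @ $7 + 48 @ $7 + 33 @ $6 = $2,126
Sale 2 (405) [FIFO — oldest first]: 45 @ $6 + 223 @ $2 + 137 @ $3 = $1,127
Sale 3 (68) [FIFO — oldest first]: 68 @ $3 = $204
Total COGS = $2,126 + $1,127 + $204 = $3,457
Ending inventory: 30 @ $3 = $90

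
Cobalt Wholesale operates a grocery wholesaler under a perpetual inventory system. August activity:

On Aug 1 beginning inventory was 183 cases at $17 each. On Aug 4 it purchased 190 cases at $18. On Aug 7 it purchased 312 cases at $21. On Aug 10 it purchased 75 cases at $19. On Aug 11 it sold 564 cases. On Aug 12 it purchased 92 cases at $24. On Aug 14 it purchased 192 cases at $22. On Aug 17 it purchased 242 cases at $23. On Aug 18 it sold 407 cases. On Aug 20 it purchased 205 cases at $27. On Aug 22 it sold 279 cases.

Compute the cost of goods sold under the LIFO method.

Aug 11, 564 sold [LIFO — newest first]: 75 @ $19 + 312 @ $21 + 177 @ $18 = $11,163
Aug 18, 407 sold [LIFO — newest first]: 242 @ $23 + 165 @ $22 = $9,196
Aug 22, 279 sold [LIFO — newest first]: 205 @ $27 + 27 @ $22 + 47 @ $24 = $7,257
Total COGS = $11,163 + $9,196 + $7,257 = $27,616
Ending inventory: 183 @ $17 + 13 @ $18 + 45 @ $24 = $4,425

COGS = $27,616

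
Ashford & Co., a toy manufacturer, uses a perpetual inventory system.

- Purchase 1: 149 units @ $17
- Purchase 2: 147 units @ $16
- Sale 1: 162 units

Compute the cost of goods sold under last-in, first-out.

Sale 1 (162) [LIFO — newest first]: 147 @ $16 + 15 @ $17 = $2,607
Ending inventory: 134 @ $17 = $2,278
Check: goods available $4,885 = COGS $2,607 + ending $2,278

COGS = $2,607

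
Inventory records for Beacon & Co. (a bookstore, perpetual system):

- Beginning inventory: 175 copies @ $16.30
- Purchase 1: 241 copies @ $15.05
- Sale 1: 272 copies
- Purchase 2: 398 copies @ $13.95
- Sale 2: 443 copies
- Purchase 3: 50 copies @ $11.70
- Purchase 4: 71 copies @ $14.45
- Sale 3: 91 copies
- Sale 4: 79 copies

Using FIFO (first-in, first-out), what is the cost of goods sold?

COGS = $12,920.10

Sale 1 (272) [FIFO — oldest first]: 175 @ $16.30 + 97 @ $15.05 = $4,312.35
Sale 2 (443) [FIFO — oldest first]: 144 @ $15.05 + 299 @ $13.95 = $6,338.25
Sale 3 (91) [FIFO — oldest first]: 91 @ $13.95 = $1,269.45
Sale 4 (79) [FIFO — oldest first]: 8 @ $13.95 + 50 @ $11.70 + 21 @ $14.45 = $1,000.05
Total COGS = $4,312.35 + $6,338.25 + $1,269.45 + $1,000.05 = $12,920.10
Ending inventory: 50 @ $14.45 = $722.50
Check: goods available $13,642.60 = COGS $12,920.10 + ending $722.50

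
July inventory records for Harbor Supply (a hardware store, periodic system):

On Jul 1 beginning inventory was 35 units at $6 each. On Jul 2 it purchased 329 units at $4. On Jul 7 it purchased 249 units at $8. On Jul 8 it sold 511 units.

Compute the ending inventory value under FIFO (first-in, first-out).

Jul 8, 511 sold [FIFO — oldest first]: 35 @ $6 + 329 @ $4 + 147 @ $8 = $2,702
Ending inventory: 102 @ $8 = $816

Ending inventory = $816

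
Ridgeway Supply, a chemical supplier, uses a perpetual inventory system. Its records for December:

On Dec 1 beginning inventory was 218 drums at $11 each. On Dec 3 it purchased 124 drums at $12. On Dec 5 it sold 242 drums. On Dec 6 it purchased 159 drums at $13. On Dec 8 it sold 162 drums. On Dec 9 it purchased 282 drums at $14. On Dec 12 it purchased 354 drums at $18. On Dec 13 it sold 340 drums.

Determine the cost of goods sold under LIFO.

COGS = $11,006

Dec 5, 242 sold [LIFO — newest first]: 124 @ $12 + 118 @ $11 = $2,786
Dec 8, 162 sold [LIFO — newest first]: 159 @ $13 + 3 @ $11 = $2,100
Dec 13, 340 sold [LIFO — newest first]: 340 @ $18 = $6,120
Total COGS = $2,786 + $2,100 + $6,120 = $11,006
Ending inventory: 97 @ $11 + 282 @ $14 + 14 @ $18 = $5,267
Check: goods available $16,273 = COGS $11,006 + ending $5,267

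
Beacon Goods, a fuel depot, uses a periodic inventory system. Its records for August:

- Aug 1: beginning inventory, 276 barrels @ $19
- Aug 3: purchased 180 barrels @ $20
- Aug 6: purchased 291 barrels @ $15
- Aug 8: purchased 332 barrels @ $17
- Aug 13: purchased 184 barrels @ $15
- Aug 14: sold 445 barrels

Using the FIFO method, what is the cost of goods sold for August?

COGS = $8,624

Aug 14, 445 sold [FIFO — oldest first]: 276 @ $19 + 169 @ $20 = $8,624
Ending inventory: 11 @ $20 + 291 @ $15 + 332 @ $17 + 184 @ $15 = $12,989
Check: goods available $21,613 = COGS $8,624 + ending $12,989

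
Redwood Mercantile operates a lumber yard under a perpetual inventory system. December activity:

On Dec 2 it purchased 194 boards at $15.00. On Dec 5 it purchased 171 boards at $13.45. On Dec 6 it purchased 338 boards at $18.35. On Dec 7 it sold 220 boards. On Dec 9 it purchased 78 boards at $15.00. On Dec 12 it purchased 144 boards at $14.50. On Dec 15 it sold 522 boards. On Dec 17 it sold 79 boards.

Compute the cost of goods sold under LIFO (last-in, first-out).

Dec 7, 220 sold [LIFO — newest first]: 220 @ $18.35 = $4,037.00
Dec 15, 522 sold [LIFO — newest first]: 144 @ $14.50 + 78 @ $15.00 + 118 @ $18.35 + 171 @ $13.45 + 11 @ $15.00 = $7,888.25
Dec 17, 79 sold [LIFO — newest first]: 79 @ $15.00 = $1,185.00
Total COGS = $4,037.00 + $7,888.25 + $1,185.00 = $13,110.25
Ending inventory: 104 @ $15.00 = $1,560.00

COGS = $13,110.25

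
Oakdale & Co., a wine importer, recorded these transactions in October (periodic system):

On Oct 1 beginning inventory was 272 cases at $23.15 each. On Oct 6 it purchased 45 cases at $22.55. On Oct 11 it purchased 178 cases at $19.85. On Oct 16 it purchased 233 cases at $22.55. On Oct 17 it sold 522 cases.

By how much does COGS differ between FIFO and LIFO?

$123.60

FIFO COGS: 272 @ $23.15 + 45 @ $22.55 + 178 @ $19.85 + 27 @ $22.55 = $11,453.70
LIFO COGS: 233 @ $22.55 + 178 @ $19.85 + 45 @ $22.55 + 66 @ $23.15 = $11,330.10
Difference = |$11,453.70 − $11,330.10| = $123.60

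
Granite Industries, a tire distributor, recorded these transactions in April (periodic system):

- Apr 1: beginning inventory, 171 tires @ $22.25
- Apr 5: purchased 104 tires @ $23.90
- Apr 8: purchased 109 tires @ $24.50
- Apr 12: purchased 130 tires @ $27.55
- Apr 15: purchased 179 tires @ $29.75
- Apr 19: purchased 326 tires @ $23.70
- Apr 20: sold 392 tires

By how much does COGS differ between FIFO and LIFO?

$508.45

FIFO COGS: 171 @ $22.25 + 104 @ $23.90 + 109 @ $24.50 + 8 @ $27.55 = $9,181.25
LIFO COGS: 326 @ $23.70 + 66 @ $29.75 = $9,689.70
Difference = |$9,181.25 − $9,689.70| = $508.45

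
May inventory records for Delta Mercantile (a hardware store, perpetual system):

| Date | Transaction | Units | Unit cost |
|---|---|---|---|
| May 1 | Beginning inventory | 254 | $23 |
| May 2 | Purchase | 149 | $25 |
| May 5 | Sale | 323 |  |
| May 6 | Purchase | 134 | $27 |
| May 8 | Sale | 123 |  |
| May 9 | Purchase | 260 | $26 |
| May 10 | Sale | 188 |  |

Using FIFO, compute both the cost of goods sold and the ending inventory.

May 5, 323 sold [FIFO — oldest first]: 254 @ $23 + 69 @ $25 = $7,567
May 8, 123 sold [FIFO — oldest first]: 80 @ $25 + 43 @ $27 = $3,161
May 10, 188 sold [FIFO — oldest first]: 91 @ $27 + 97 @ $26 = $4,979
Total COGS = $7,567 + $3,161 + $4,979 = $15,707
Ending inventory: 163 @ $26 = $4,238

COGS = $15,707; ending inventory = $4,238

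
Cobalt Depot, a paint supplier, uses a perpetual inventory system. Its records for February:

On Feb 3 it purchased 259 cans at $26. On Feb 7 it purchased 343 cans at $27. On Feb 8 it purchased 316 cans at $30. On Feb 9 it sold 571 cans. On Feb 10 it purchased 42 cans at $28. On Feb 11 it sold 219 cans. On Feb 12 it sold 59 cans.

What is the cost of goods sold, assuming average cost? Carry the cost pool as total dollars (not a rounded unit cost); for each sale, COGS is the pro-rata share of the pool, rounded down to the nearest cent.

After Feb 3: 259 on hand, pool $6,734.00 (≈ $26.0000 each)
After Feb 7: 602 on hand, pool $15,995.00 (≈ $26.5698 each)
After Feb 8: 918 on hand, pool $25,475.00 (≈ $27.7505 each)
Feb 9, sell 571: 571/918 × $25,475.00 → $15,845.56
After Feb 10: 389 on hand, pool $10,805.44 (≈ $27.7775 each)
Feb 11, sell 219: 219/389 × $10,805.44 → $6,083.26
Feb 12, sell 59: 59/170 × $4,722.18 → $1,638.87
Total COGS = $15,845.56 + $6,083.26 + $1,638.87 = $23,567.69
Ending inventory (cost pool remaining) = $3,083.31

COGS = $23,567.69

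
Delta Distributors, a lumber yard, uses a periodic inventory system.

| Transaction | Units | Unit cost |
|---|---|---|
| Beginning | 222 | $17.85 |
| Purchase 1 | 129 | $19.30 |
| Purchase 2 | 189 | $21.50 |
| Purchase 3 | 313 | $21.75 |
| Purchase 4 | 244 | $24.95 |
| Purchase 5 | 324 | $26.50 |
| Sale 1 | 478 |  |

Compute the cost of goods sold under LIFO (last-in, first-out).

Sale 1 (478) [LIFO — newest first]: 324 @ $26.50 + 154 @ $24.95 = $12,428.30
Ending inventory: 222 @ $17.85 + 129 @ $19.30 + 189 @ $21.50 + 313 @ $21.75 + 90 @ $24.95 = $19,569.15

COGS = $12,428.30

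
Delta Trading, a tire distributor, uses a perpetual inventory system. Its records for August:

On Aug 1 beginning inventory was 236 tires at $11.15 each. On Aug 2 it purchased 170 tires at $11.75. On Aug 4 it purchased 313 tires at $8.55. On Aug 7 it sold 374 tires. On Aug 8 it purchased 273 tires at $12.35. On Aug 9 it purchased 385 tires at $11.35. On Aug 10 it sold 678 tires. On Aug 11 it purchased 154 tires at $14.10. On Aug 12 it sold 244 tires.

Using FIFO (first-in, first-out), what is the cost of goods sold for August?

Aug 7, 374 sold [FIFO — oldest first]: 236 @ $11.15 + 138 @ $11.75 = $4,252.90
Aug 10, 678 sold [FIFO — oldest first]: 32 @ $11.75 + 313 @ $8.55 + 273 @ $12.35 + 60 @ $11.35 = $7,104.70
Aug 12, 244 sold [FIFO — oldest first]: 244 @ $11.35 = $2,769.40
Total COGS = $4,252.90 + $7,104.70 + $2,769.40 = $14,127.00
Ending inventory: 81 @ $11.35 + 154 @ $14.10 = $3,090.75

COGS = $14,127.00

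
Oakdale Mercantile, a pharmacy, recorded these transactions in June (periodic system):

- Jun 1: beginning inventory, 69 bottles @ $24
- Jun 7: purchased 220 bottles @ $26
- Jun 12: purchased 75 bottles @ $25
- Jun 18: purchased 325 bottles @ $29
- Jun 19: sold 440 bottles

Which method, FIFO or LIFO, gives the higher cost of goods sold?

FIFO COGS: 69 @ $24 + 220 @ $26 + 75 @ $25 + 76 @ $29 = $11,455
LIFO COGS: 325 @ $29 + 75 @ $25 + 40 @ $26 = $12,340

LIFO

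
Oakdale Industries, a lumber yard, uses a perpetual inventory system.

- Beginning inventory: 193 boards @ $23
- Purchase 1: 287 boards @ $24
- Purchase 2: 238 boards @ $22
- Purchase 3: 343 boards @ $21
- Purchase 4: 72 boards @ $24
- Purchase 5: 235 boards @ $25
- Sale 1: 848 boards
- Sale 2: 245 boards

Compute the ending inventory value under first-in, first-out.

Ending inventory = $6,835

Sale 1 (848) [FIFO — oldest first]: 193 @ $23 + 287 @ $24 + 238 @ $22 + 130 @ $21 = $19,293
Sale 2 (245) [FIFO — oldest first]: 213 @ $21 + 32 @ $24 = $5,241
Total COGS = $19,293 + $5,241 = $24,534
Ending inventory: 40 @ $24 + 235 @ $25 = $6,835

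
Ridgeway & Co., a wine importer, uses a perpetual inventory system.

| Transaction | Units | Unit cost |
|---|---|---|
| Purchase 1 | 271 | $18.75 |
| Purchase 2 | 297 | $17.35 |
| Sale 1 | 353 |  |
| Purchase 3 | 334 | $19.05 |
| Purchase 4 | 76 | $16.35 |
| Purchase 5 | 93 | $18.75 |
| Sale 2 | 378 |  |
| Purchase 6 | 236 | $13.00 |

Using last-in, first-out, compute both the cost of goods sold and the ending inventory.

Sale 1 (353) [LIFO — newest first]: 297 @ $17.35 + 56 @ $18.75 = $6,202.95
Sale 2 (378) [LIFO — newest first]: 93 @ $18.75 + 76 @ $16.35 + 209 @ $19.05 = $6,967.80
Total COGS = $6,202.95 + $6,967.80 = $13,170.75
Ending inventory: 215 @ $18.75 + 125 @ $19.05 + 236 @ $13.00 = $9,480.50
Check: goods available $22,651.25 = COGS $13,170.75 + ending $9,480.50

COGS = $13,170.75; ending inventory = $9,480.50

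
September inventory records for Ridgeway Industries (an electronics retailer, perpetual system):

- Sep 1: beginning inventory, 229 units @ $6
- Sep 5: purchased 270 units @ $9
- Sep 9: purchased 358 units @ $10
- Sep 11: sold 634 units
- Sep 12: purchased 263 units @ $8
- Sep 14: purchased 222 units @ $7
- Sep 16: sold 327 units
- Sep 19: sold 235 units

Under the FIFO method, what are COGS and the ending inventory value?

COGS = $10,020; ending inventory = $1,022

Sep 11, 634 sold [FIFO — oldest first]: 229 @ $6 + 270 @ $9 + 135 @ $10 = $5,154
Sep 16, 327 sold [FIFO — oldest first]: 223 @ $10 + 104 @ $8 = $3,062
Sep 19, 235 sold [FIFO — oldest first]: 159 @ $8 + 76 @ $7 = $1,804
Total COGS = $5,154 + $3,062 + $1,804 = $10,020
Ending inventory: 146 @ $7 = $1,022
Check: goods available $11,042 = COGS $10,020 + ending $1,022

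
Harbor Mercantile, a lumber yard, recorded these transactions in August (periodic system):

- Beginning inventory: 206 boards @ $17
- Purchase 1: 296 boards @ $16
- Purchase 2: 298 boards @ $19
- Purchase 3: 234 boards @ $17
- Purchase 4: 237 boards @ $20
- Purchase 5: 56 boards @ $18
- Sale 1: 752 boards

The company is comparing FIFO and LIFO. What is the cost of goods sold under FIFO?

FIFO COGS: 206 @ $17 + 296 @ $16 + 250 @ $19 = $12,988
LIFO COGS: 56 @ $18 + 237 @ $20 + 234 @ $17 + 225 @ $19 = $14,001

COGS = $12,988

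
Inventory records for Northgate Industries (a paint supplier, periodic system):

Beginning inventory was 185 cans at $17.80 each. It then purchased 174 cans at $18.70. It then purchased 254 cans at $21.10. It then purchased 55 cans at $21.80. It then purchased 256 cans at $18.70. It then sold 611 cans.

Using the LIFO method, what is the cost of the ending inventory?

Ending inventory = $5,686.60

Sale 1 (611) [LIFO — newest first]: 256 @ $18.70 + 55 @ $21.80 + 254 @ $21.10 + 46 @ $18.70 = $12,205.80
Ending inventory: 185 @ $17.80 + 128 @ $18.70 = $5,686.60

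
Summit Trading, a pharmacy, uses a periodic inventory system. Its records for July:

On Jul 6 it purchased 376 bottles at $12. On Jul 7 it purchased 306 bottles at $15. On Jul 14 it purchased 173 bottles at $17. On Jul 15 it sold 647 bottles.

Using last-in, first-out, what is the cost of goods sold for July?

Jul 15, 647 sold [LIFO — newest first]: 173 @ $17 + 306 @ $15 + 168 @ $12 = $9,547
Ending inventory: 208 @ $12 = $2,496

COGS = $9,547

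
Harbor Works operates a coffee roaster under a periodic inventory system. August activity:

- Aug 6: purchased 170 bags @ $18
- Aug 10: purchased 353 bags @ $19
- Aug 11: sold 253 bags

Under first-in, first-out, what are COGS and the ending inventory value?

COGS = $4,637; ending inventory = $5,130

Aug 11, 253 sold [FIFO — oldest first]: 170 @ $18 + 83 @ $19 = $4,637
Ending inventory: 270 @ $19 = $5,130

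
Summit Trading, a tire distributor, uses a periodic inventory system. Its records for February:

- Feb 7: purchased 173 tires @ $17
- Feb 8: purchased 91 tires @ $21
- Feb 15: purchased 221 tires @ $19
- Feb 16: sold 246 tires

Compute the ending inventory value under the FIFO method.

Feb 16, 246 sold [FIFO — oldest first]: 173 @ $17 + 73 @ $21 = $4,474
Ending inventory: 18 @ $21 + 221 @ $19 = $4,577

Ending inventory = $4,577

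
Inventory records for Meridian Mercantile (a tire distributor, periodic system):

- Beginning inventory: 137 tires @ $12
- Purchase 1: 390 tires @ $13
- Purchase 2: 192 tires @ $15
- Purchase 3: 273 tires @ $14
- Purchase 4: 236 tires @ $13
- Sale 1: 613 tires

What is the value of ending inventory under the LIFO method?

Sale 1 (613) [LIFO — newest first]: 236 @ $13 + 273 @ $14 + 104 @ $15 = $8,450
Ending inventory: 137 @ $12 + 390 @ $13 + 88 @ $15 = $8,034
Check: goods available $16,484 = COGS $8,450 + ending $8,034

Ending inventory = $8,034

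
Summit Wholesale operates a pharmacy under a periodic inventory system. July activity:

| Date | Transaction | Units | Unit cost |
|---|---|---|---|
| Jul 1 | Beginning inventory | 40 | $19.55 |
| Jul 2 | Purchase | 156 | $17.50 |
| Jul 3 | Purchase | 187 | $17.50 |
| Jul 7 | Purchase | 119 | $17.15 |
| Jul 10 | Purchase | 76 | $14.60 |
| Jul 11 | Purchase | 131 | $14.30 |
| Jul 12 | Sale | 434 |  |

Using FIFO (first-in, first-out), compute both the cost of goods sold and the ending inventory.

Jul 12, 434 sold [FIFO — oldest first]: 40 @ $19.55 + 156 @ $17.50 + 187 @ $17.50 + 51 @ $17.15 = $7,659.15
Ending inventory: 68 @ $17.15 + 76 @ $14.60 + 131 @ $14.30 = $4,149.10
Check: goods available $11,808.25 = COGS $7,659.15 + ending $4,149.10

COGS = $7,659.15; ending inventory = $4,149.10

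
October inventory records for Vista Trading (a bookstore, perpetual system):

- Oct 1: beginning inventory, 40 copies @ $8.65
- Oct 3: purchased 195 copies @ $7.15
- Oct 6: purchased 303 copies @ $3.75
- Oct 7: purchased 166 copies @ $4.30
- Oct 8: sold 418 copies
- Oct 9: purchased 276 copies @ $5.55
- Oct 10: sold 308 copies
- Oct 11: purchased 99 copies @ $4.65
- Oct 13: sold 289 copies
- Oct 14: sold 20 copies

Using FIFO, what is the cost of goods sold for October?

COGS = $5,377.85

Oct 8, 418 sold [FIFO — oldest first]: 40 @ $8.65 + 195 @ $7.15 + 183 @ $3.75 = $2,426.50
Oct 10, 308 sold [FIFO — oldest first]: 120 @ $3.75 + 166 @ $4.30 + 22 @ $5.55 = $1,285.90
Oct 13, 289 sold [FIFO — oldest first]: 254 @ $5.55 + 35 @ $4.65 = $1,572.45
Oct 14, 20 sold [FIFO — oldest first]: 20 @ $4.65 = $93.00
Total COGS = $2,426.50 + $1,285.90 + $1,572.45 + $93.00 = $5,377.85
Ending inventory: 44 @ $4.65 = $204.60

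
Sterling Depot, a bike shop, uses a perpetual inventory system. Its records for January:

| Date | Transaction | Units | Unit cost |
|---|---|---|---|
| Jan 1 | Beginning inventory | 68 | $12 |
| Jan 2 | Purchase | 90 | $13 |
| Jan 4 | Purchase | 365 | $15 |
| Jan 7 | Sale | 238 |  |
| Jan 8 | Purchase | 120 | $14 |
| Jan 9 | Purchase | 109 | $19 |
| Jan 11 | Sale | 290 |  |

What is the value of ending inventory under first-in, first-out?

Ending inventory = $3,681

Jan 7, 238 sold [FIFO — oldest first]: 68 @ $12 + 90 @ $13 + 80 @ $15 = $3,186
Jan 11, 290 sold [FIFO — oldest first]: 285 @ $15 + 5 @ $14 = $4,345
Total COGS = $3,186 + $4,345 = $7,531
Ending inventory: 115 @ $14 + 109 @ $19 = $3,681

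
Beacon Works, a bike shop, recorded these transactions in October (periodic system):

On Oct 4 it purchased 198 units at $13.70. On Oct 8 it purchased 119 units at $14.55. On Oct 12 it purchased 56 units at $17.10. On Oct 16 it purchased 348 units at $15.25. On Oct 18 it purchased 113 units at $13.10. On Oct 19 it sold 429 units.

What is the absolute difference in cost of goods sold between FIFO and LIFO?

$43.65

FIFO COGS: 198 @ $13.70 + 119 @ $14.55 + 56 @ $17.10 + 56 @ $15.25 = $6,255.65
LIFO COGS: 113 @ $13.10 + 316 @ $15.25 = $6,299.30
Difference = |$6,255.65 − $6,299.30| = $43.65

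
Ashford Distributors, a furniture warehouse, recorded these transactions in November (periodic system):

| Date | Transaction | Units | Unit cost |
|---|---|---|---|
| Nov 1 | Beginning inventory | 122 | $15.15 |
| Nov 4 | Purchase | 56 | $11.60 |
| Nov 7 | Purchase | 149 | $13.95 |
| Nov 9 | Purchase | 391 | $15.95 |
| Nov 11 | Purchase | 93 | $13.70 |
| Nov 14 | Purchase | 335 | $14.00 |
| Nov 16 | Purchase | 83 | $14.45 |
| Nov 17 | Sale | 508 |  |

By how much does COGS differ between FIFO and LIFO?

FIFO COGS: 122 @ $15.15 + 56 @ $11.60 + 149 @ $13.95 + 181 @ $15.95 = $7,463.40
LIFO COGS: 83 @ $14.45 + 335 @ $14.00 + 90 @ $13.70 = $7,122.35
Difference = |$7,463.40 − $7,122.35| = $341.05

$341.05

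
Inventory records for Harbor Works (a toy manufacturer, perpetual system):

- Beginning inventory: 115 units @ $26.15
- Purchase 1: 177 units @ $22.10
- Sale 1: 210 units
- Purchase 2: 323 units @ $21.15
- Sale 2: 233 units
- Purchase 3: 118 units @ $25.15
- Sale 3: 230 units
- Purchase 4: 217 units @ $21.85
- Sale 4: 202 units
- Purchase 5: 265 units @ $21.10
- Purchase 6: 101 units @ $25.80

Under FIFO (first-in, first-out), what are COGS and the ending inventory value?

Sale 1 (210) [FIFO — oldest first]: 115 @ $26.15 + 95 @ $22.10 = $5,106.75
Sale 2 (233) [FIFO — oldest first]: 82 @ $22.10 + 151 @ $21.15 = $5,005.85
Sale 3 (230) [FIFO — oldest first]: 172 @ $21.15 + 58 @ $25.15 = $5,096.50
Sale 4 (202) [FIFO — oldest first]: 60 @ $25.15 + 142 @ $21.85 = $4,611.70
Total COGS = $5,106.75 + $5,005.85 + $5,096.50 + $4,611.70 = $19,820.80
Ending inventory: 75 @ $21.85 + 265 @ $21.10 + 101 @ $25.80 = $9,836.05

COGS = $19,820.80; ending inventory = $9,836.05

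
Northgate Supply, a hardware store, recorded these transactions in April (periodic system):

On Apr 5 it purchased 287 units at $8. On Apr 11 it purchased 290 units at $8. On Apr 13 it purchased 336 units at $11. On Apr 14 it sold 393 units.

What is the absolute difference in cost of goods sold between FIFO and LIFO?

FIFO COGS: 287 @ $8 + 106 @ $8 = $3,144
LIFO COGS: 336 @ $11 + 57 @ $8 = $4,152
Difference = |$3,144 − $4,152| = $1,008

$1,008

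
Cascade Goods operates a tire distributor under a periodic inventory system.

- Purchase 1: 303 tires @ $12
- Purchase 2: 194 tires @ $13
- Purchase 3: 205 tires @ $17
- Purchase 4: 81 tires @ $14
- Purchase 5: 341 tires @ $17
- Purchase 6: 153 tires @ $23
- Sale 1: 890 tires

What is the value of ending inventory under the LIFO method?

Sale 1 (890) [LIFO — newest first]: 153 @ $23 + 341 @ $17 + 81 @ $14 + 205 @ $17 + 110 @ $13 = $15,365
Ending inventory: 303 @ $12 + 84 @ $13 = $4,728

Ending inventory = $4,728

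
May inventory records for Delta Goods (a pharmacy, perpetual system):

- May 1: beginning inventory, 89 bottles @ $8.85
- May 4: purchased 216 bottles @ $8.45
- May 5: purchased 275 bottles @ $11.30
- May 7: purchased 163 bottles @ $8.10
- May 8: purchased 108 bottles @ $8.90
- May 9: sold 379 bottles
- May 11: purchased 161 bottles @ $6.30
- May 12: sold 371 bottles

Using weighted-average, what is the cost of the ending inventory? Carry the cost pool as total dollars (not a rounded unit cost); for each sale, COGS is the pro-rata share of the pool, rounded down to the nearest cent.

After May 1: 89 on hand, pool $787.65 (≈ $8.8500 each)
After May 4: 305 on hand, pool $2,612.85 (≈ $8.5667 each)
After May 5: 580 on hand, pool $5,720.35 (≈ $9.8627 each)
After May 7: 743 on hand, pool $7,040.65 (≈ $9.4760 each)
After May 8: 851 on hand, pool $8,001.85 (≈ $9.4029 each)
May 9, sell 379: 379/851 × $8,001.85 → $3,563.69
After May 11: 633 on hand, pool $5,452.46 (≈ $8.6137 each)
May 12, sell 371: 371/633 × $5,452.46 → $3,195.67
Total COGS = $3,563.69 + $3,195.67 = $6,759.36
Ending inventory (cost pool remaining) = $2,256.79
Check: goods available $9,016.15 = COGS $6,759.36 + ending $2,256.79

Ending inventory = $2,256.79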